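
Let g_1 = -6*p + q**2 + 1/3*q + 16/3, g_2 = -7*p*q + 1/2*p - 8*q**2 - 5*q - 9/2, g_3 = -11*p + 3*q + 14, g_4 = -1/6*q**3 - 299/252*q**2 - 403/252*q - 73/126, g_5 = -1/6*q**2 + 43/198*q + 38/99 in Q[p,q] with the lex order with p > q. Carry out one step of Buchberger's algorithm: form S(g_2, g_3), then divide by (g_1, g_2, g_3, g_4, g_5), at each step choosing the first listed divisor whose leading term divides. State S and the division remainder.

S(g_2, g_3) = -1/14*p + 109/77*q**2 + 153/77*q + 9/14; remainder on division = 19373/5082*q + 19373/5082.

lcm(LM(g_2), LM(g_3)) = p*q.
S = (lcm/LT(g_2))·g_2 − (lcm/LT(g_3))·g_3 = -1/14*p + 109/77*q**2 + 153/77*q + 9/14.
Reduce S modulo (g_1, g_2, g_3, g_4, g_5) in that order:
  leading term p: subtract (1/84)·g_1 from -1/14*p + 109/77*q**2 + 153/77*q + 9/14 → 1297/924*q**2 + 5497/2772*q + 73/126
  leading term q**2: subtract (-1297/154)·g_5 from 1297/924*q**2 + 5497/2772*q + 73/126 → 19373/5082*q + 19373/5082
  leading term q: no divisor's leading term divides it; move 19373/5082*q to the remainder.
  leading term 1: no divisor's leading term divides it; move 19373/5082 to the remainder.
The remainder 19373/5082*q + 19373/5082 is nonzero, so it would be added as the next basis element.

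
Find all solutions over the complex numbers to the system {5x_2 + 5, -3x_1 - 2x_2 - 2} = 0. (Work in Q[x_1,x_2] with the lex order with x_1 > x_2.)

{(0, -1)}

Compute a lex Gröbner basis by Buchberger's algorithm.
f_1 = 5x_2 + 5, LT = x_2.
f_2 = -3x_1 - 2x_2 - 2, LT = x_1.

The S-polynomials (S(f_1,f_2)) all reduce to 0 modulo the current basis, so we have a Gröbner basis.
Inter-reduce: drop elements whose leading term is divisible by another's, tail-reduce, and make monic.
Reduced Gröbner basis: {x_1, x_2 + 1}.

Since the basis is lex-ordered, x_2 + 1 is univariate in x_2. Its roots are {-1}. Back-substituting each root into the other basis elements fixes the other coordinates.
  x_2 = -1: the earlier basis element becomes x_1 = 0, giving x_1 = 0 — point (0, -1).
Each listed point satisfies every original equation (direct substitution).
This is the nonlinear analogue of row-reducing a linear system.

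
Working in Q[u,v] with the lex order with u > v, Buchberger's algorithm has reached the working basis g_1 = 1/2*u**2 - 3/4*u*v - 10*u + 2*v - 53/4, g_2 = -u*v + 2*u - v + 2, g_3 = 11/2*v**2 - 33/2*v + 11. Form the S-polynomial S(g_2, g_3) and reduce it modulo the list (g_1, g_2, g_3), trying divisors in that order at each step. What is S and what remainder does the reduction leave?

lcm(LM(g_2), LM(g_3)) = u*v**2.
S = (lcm/LT(g_2))·g_2 − (lcm/LT(g_3))·g_3 = u*v - 2*u + v**2 - 2*v.
Reduce S modulo (g_1, g_2, g_3) in that order:
  leading term u*v: subtract (-1)·g_2 from u*v - 2*u + v**2 - 2*v → v**2 - 3*v + 2
  leading term v**2: subtract (2/11)·g_3 from v**2 - 3*v + 2 → 0
The remainder is 0, so this S-polynomial contributes no new basis element.

S(g_2, g_3) = u*v - 2*u + v**2 - 2*v; remainder on division = 0.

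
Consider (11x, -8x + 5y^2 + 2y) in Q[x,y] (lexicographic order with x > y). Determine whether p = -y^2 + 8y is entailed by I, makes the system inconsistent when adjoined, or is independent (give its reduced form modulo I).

First compute the reduced Gröbner basis of I by Buchberger's algorithm.
f_1 = 11x, LT = x.
f_2 = -8x + 5y^2 + 2y, LT = x.

S(f_1,f_2): lcm = x. S = 5/8y^2 + 1/4y.
  leading term y^2: no divisor's leading term divides it; move 5/8y^2 to the remainder.
  leading term y: no divisor's leading term divides it; move 1/4y to the remainder.
  remainder 5/8y^2 + 1/4y ≠ 0; add h_3 = 5/8y^2 + 1/4y to the basis.

S(f_1,h_3): leading monomials are coprime, so the S-polynomial reduces to 0 (Buchberger's first criterion).
S(f_2,h_3): leading monomials are coprime, so the S-polynomial reduces to 0 (Buchberger's first criterion).
Every S-polynomial of the final basis reduces to 0, so we have a Gröbner basis.
Inter-reduce: drop elements whose leading term is divisible by another's, tail-reduce, and make monic.
Reduced Gröbner basis: {x, y^2 + 2/5y}.
Label its elements g_1 = x, g_2 = y^2 + 2/5y.

Reduce p = -y^2 + 8y modulo G:
  leading term y^2: subtract (-1)·g_2 from -y^2 + 8y → 42/5y
  leading term y: no divisor's leading term divides it; move 42/5y to the remainder.
  normal form = 42/5y.
The normal form is nonzero, so p ∉ I. Since p minus its normal form lies in I, I + (p) = I + (r) where r = 42/5y; decide whether this ideal is the whole ring.
Run Buchberger on G together with r (pairs among the g_i already reduce to 0 since G is a Gröbner basis):
g_1 = x, LT = x.
g_2 = y^2 + 2/5y, LT = y^2.
r = 42/5y, LT = y.

S(g_1,g_2): leading monomials are coprime, so the S-polynomial reduces to 0 (Buchberger's first criterion).
S(g_1,r): leading monomials are coprime, so the S-polynomial reduces to 0 (Buchberger's first criterion).
S(g_2,r): lcm = y^2. S = 2/5y.
  leading term y: subtract (1/21)·r from 2/5y → 0
  remainder 0.

Every S-polynomial of the final basis reduces to 0, so we have a Gröbner basis.
Inter-reduce: drop elements whose leading term is divisible by another's, tail-reduce, and make monic.
Reduced Gröbner basis: {x, y}.
The reduced Gröbner basis of I + (p) is {x, y} ≠ {1}, a proper ideal, so the enlarged system stays consistent: p is independent of I, with normal form 42/5y.

-y^2 + 8y is independent of I; its normal form modulo I is 42/5y.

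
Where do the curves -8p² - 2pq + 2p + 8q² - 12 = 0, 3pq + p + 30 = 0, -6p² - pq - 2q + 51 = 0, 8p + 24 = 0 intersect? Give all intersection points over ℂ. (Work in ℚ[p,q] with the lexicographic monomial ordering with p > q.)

{(-3, 3)}

Compute a lex Gröbner basis by Buchberger's algorithm.
f_1 = -8p² - 2pq + 2p + 8q² - 12, LT = p².
f_2 = 3pq + p + 30, LT = pq.
f_3 = -6p² - pq - 2q + 51, LT = p².
f_4 = 8p + 24, LT = p.

S(f_1,f_2): lcm = p²q. S = -⅓p² + ¼pq² - ¼pq - 10p - q³ + 3/2q.
  leading term p²: subtract (1/24)·f_1 from -⅓p² + ¼pq² - ¼pq - 10p - q³ + 3/2q → ¼pq² - ⅙pq - 121/12p - q³ - ⅓q² + 3/2q + ½
  leading term pq²: subtract (1/12q)·f_2 from ¼pq² - ⅙pq - 121/12p - q³ - ⅓q² + 3/2q + ½ → -¼pq - 121/12p - q³ - ⅓q² - q + ½
  leading term pq: subtract (-1/12)·f_2 from -¼pq - 121/12p - q³ - ⅓q² - q + ½ → -10p - q³ - ⅓q² - q + 3
  leading term p: subtract (-5/4)·f_4 from -10p - q³ - ⅓q² - q + 3 → -q³ - ⅓q² - q + 33
  leading term q³: no divisor's leading term divides it; move -q³ to the remainder.
  leading term q²: no divisor's leading term divides it; move -⅓q² to the remainder.
  leading term q: no divisor's leading term divides it; move -q to the remainder.
  leading term 1: no divisor's leading term divides it; move 33 to the remainder.
  remainder -q³ - ⅓q² - q + 33 ≠ 0; add h_5 = -q³ - ⅓q² - q + 33 to the basis.

S(f_1,f_3): lcm = p². S = 1/12pq - ¼p - q² - ⅓q + 10.
  leading term pq: subtract (1/36)·f_2 from 1/12pq - ¼p - q² - ⅓q + 10 → -5/18p - q² - ⅓q + 55/6
  leading term p: subtract (-5/144)·f_4 from -5/18p - q² - ⅓q + 55/6 → -q² - ⅓q + 10
  leading term q²: no divisor's leading term divides it; move -q² to the remainder.
  leading term q: no divisor's leading term divides it; move -⅓q to the remainder.
  leading term 1: no divisor's leading term divides it; move 10 to the remainder.
  remainder -q² - ⅓q + 10 ≠ 0; add h_6 = -q² - ⅓q + 10 to the basis.

S(f_1,f_4): lcm = p². S = ¼pq - 13/4p - q² + 3/2.
  leading term pq: subtract (1/12)·f_2 from ¼pq - 13/4p - q² + 3/2 → -10/3p - q² - 1
  leading term p: subtract (-5/12)·f_4 from -10/3p - q² - 1 → -q² + 9
  leading term q²: subtract (1)·h_6 from -q² + 9 → ⅓q - 1
  leading term q: no divisor's leading term divides it; move ⅓q to the remainder.
  leading term 1: no divisor's leading term divides it; move -1 to the remainder.
  remainder ⅓q - 1 ≠ 0; add h_7 = ⅓q - 1 to the basis.

The other S-polynomials (S(f_2,f_3), S(f_2,f_4), S(f_3,f_4), S(f_1,h_5), S(f_2,h_5), S(f_3,h_5), S(f_4,h_5), S(f_1,h_6), S(f_2,h_6), S(f_3,h_6), S(f_4,h_6), S(h_5,h_6), S(f_1,h_7), S(f_2,h_7), S(f_3,h_7), S(f_4,h_7), S(h_5,h_7), S(h_6,h_7)) all reduce to 0 modulo the current basis, so we have a Gröbner basis.
Inter-reduce: drop elements whose leading term is divisible by another's, tail-reduce, and make monic.
Reduced Gröbner basis: {p + 3, q - 3}.

The lex basis is triangular: the last element involves only q. Solving q - 3 = 0 gives q ∈ {3}; substituting each value into the earlier elements determines the remaining variables.
  q = 3: the earlier basis element becomes p + 3 = 0, giving p = -3 — point (-3, 3).
Check: every point annihilates each of the original generators.
This is the nonlinear analogue of row-reducing a linear system.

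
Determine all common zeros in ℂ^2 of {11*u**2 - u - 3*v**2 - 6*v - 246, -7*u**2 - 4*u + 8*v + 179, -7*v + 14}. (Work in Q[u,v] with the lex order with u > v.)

Compute a lex Gröbner basis by Buchberger's algorithm.
f_1 = 11*u**2 - u - 3*v**2 - 6*v - 246, LT = u**2.
f_2 = -7*u**2 - 4*u + 8*v + 179, LT = u**2.
f_3 = -7*v + 14, LT = v.

S(f_1,f_2): lcm = u**2. S = -51/77*u - 3/11*v**2 + 46/77*v + 247/77.
  reduce S modulo (f_1, f_2, f_3):
  remainder -51/77*u + 255/77 ≠ 0; add h_4 = -51/77*u + 255/77 to the basis.

The other S-polynomials (S(f_1,f_3), S(f_2,f_3), S(f_1,h_4), S(f_2,h_4), S(f_3,h_4)) all reduce to 0 modulo the current basis, so we have a Gröbner basis.
Inter-reduce: drop elements whose leading term is divisible by another's, tail-reduce, and make monic.
Reduced Gröbner basis: {u - 5, v - 2}.

Elimination: the polynomial v - 2 lies in the elimination ideal for v, so v ∈ {2}. For each such v, the remaining basis elements (now univariate) give the rest of the solution.
  v = 2: the earlier basis element becomes u - 5 = 0, giving u = 5 — point (5, 2).

{(5, 2)}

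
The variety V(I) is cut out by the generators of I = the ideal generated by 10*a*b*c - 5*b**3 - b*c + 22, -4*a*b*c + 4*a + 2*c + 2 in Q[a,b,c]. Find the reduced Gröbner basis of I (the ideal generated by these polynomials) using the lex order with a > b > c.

This is the nonlinear analogue of row-reducing a linear system.

f_1 = 10*a*b*c - 5*b**3 - b*c + 22, LT = a*b*c.
f_2 = -4*a*b*c + 4*a + 2*c + 2, LT = a*b*c.

S(f_1,f_2): lcm = a*b*c. S = a - 1/2*b**3 - 1/10*b*c + 1/2*c + 27/10.
  leading term a: no divisor's leading term divides it; move a to the remainder.
  leading term b**3: no divisor's leading term divides it; move -1/2*b**3 to the remainder.
  leading term b*c: no divisor's leading term divides it; move -1/10*b*c to the remainder.
  leading term c: no divisor's leading term divides it; move 1/2*c to the remainder.
  leading term 1: no divisor's leading term divides it; move 27/10 to the remainder.
  remainder a - 1/2*b**3 - 1/10*b*c + 1/2*c + 27/10 ≠ 0; add g_3 = a - 1/2*b**3 - 1/10*b*c + 1/2*c + 27/10 to the basis.

S(f_1,g_3): lcm = a*b*c. S = 1/2*b**4*c - 1/2*b**3 + 1/10*b**2*c**2 - 1/2*b*c**2 - 14/5*b*c + 11/5.
  leading term b**4*c: no divisor's leading term divides it; move 1/2*b**4*c to the remainder.
  leading term b**3: no divisor's leading term divides it; move -1/2*b**3 to the remainder.
  leading term b**2*c**2: no divisor's leading term divides it; move 1/10*b**2*c**2 to the remainder.
  leading term b*c**2: no divisor's leading term divides it; move -1/2*b*c**2 to the remainder.
  leading term b*c: no divisor's leading term divides it; move -14/5*b*c to the remainder.
  leading term 1: no divisor's leading term divides it; move 11/5 to the remainder.
  remainder 1/2*b**4*c - 1/2*b**3 + 1/10*b**2*c**2 - 1/2*b*c**2 - 14/5*b*c + 11/5 ≠ 0; add g_4 = 1/2*b**4*c - 1/2*b**3 + 1/10*b**2*c**2 - 1/2*b*c**2 - 14/5*b*c + 11/5 to the basis.

S(f_2,g_3): lcm = a*b*c. S = -a + 1/2*b**4*c + 1/10*b**2*c**2 - 1/2*b*c**2 - 27/10*b*c - 1/2*c - 1/2.
  leading term a: subtract (-1)·g_3 from -a + 1/2*b**4*c + 1/10*b**2*c**2 - 1/2*b*c**2 - 27/10*b*c - 1/2*c - 1/2 → 1/2*b**4*c - 1/2*b**3 + 1/10*b**2*c**2 - 1/2*b*c**2 - 14/5*b*c + 11/5
  leading term b**4*c: subtract (1)·g_4 from 1/2*b**4*c - 1/2*b**3 + 1/10*b**2*c**2 - 1/2*b*c**2 - 14/5*b*c + 11/5 → 0
  remainder 0.

S(f_1,g_4): lcm = a*b**4*c. S = a*b**3 - 1/5*a*b**2*c**2 + a*b*c**2 + 28/5*a*b*c - 22/5*a - 1/2*b**6 - 1/10*b**4*c + 11/5*b**3.
  leading term a*b**3: subtract (b**3)·g_3 from a*b**3 - 1/5*a*b**2*c**2 + a*b*c**2 + 28/5*a*b*c - 22/5*a - 1/2*b**6 - 1/10*b**4*c + 11/5*b**3 → -1/5*a*b**2*c**2 + a*b*c**2 + 28/5*a*b*c - 22/5*a - 1/2*b**3*c - 1/2*b**3
  leading term a*b**2*c**2: subtract (-1/50*b*c)·f_1 from -1/5*a*b**2*c**2 + a*b*c**2 + 28/5*a*b*c - 22/5*a - 1/2*b**3*c - 1/2*b**3 → a*b*c**2 + 28/5*a*b*c - 22/5*a - 1/10*b**4*c - 1/2*b**3*c - 1/2*b**3 - 1/50*b**2*c**2 + 11/25*b*c
  leading term a*b*c**2: subtract (1/10*c)·f_1 from a*b*c**2 + 28/5*a*b*c - 22/5*a - 1/10*b**4*c - 1/2*b**3*c - 1/2*b**3 - 1/50*b**2*c**2 + 11/25*b*c → 28/5*a*b*c - 22/5*a - 1/10*b**4*c - 1/2*b**3 - 1/50*b**2*c**2 + 1/10*b*c**2 + 11/25*b*c - 11/5*c
  leading term a*b*c: subtract (14/25)·f_1 from 28/5*a*b*c - 22/5*a - 1/10*b**4*c - 1/2*b**3 - 1/50*b**2*c**2 + 1/10*b*c**2 + 11/25*b*c - 11/5*c → -22/5*a - 1/10*b**4*c + 23/10*b**3 - 1/50*b**2*c**2 + 1/10*b*c**2 + b*c - 11/5*c - 308/25
  leading term a: subtract (-22/5)·g_3 from -22/5*a - 1/10*b**4*c + 23/10*b**3 - 1/50*b**2*c**2 + 1/10*b*c**2 + b*c - 11/5*c - 308/25 → -1/10*b**4*c + 1/10*b**3 - 1/50*b**2*c**2 + 1/10*b*c**2 + 14/25*b*c - 11/25
  leading term b**4*c: subtract (-1/5)·g_4 from -1/10*b**4*c + 1/10*b**3 - 1/50*b**2*c**2 + 1/10*b*c**2 + 14/25*b*c - 11/25 → 0
  remainder 0.

S(f_2,g_4): lcm = a*b**4*c. S = -1/5*a*b**2*c**2 + a*b*c**2 + 28/5*a*b*c - 22/5*a - 1/2*b**3*c - 1/2*b**3.
  leading term a*b**2*c**2: subtract (-1/50*b*c)·f_1 from -1/5*a*b**2*c**2 + a*b*c**2 + 28/5*a*b*c - 22/5*a - 1/2*b**3*c - 1/2*b**3 → a*b*c**2 + 28/5*a*b*c - 22/5*a - 1/10*b**4*c - 1/2*b**3*c - 1/2*b**3 - 1/50*b**2*c**2 + 11/25*b*c
  leading term a*b*c**2: subtract (1/10*c)·f_1 from a*b*c**2 + 28/5*a*b*c - 22/5*a - 1/10*b**4*c - 1/2*b**3*c - 1/2*b**3 - 1/50*b**2*c**2 + 11/25*b*c → 28/5*a*b*c - 22/5*a - 1/10*b**4*c - 1/2*b**3 - 1/50*b**2*c**2 + 1/10*b*c**2 + 11/25*b*c - 11/5*c
  leading term a*b*c: subtract (14/25)·f_1 from 28/5*a*b*c - 22/5*a - 1/10*b**4*c - 1/2*b**3 - 1/50*b**2*c**2 + 1/10*b*c**2 + 11/25*b*c - 11/5*c → -22/5*a - 1/10*b**4*c + 23/10*b**3 - 1/50*b**2*c**2 + 1/10*b*c**2 + b*c - 11/5*c - 308/25
  leading term a: subtract (-22/5)·g_3 from -22/5*a - 1/10*b**4*c + 23/10*b**3 - 1/50*b**2*c**2 + 1/10*b*c**2 + b*c - 11/5*c - 308/25 → -1/10*b**4*c + 1/10*b**3 - 1/50*b**2*c**2 + 1/10*b*c**2 + 14/25*b*c - 11/25
  leading term b**4*c: subtract (-1/5)·g_4 from -1/10*b**4*c + 1/10*b**3 - 1/50*b**2*c**2 + 1/10*b*c**2 + 14/25*b*c - 11/25 → 0
  remainder 0.

S(g_3,g_4): leading monomials are coprime, so the S-polynomial reduces to 0 (Buchberger's first criterion).
Every S-polynomial of the final basis reduces to 0, so we have a Gröbner basis.
Inter-reduce: drop elements whose leading term is divisible by another's, tail-reduce, and make monic.

G = {a - 1/2*b**3 - 1/10*b*c + 1/2*c + 27/10, b**4*c - b**3 + 1/5*b**2*c**2 - b*c**2 - 28/5*b*c + 22/5}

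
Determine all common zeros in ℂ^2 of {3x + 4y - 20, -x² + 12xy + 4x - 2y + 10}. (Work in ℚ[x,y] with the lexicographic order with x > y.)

Compute a lex Gröbner basis by Buchberger's algorithm.
f_1 = 3x + 4y - 20, LT = x.
f_2 = -x² + 12xy + 4x - 2y + 10, LT = x².

S(f_1,f_2): lcm = x². S = 40/3xy - 8/3x - 2y + 10.
  reduce S modulo (f_1, f_2):
  remainder -160/9y² + 814/9y - 70/9 ≠ 0; add h_3 = -160/9y² + 814/9y - 70/9 to the basis.

The other S-polynomials (S(f_1,h_3), S(f_2,h_3)) all reduce to 0 modulo the current basis, so we have a Gröbner basis.
Inter-reduce: drop elements whose leading term is divisible by another's, tail-reduce, and make monic.
Reduced Gröbner basis: {x + 4/3y - 20/3, y² - 407/80y + 7/16}.

The lex basis is triangular: the last element involves only y. Solving y² - 407/80y + 7/16 = 0 gives y ∈ {7/80, 5}; substituting each value into the earlier elements determines the remaining variables.
  y = 7/80: the earlier basis element becomes x - 131/20 = 0, giving x = 131/20 — point (131/20, 7/80).
  y = 5: the earlier basis element becomes x = 0, giving x = 0 — point (0, 5).

{(131/20, 7/80), (0, 5)}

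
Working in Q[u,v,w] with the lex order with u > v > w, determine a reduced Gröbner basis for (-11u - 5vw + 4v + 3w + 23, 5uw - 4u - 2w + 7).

f_1 = -11u - 5vw + 4v + 3w + 23, LT = u.
f_2 = 5uw - 4u - 2w + 7, LT = uw.

S(f_1,f_2): lcm = uw. S = \tfrac{4}{5}u + \tfrac{5}{11}vw^{2} - \tfrac{4}{11}vw - \tfrac{3}{11}w^{2} - \tfrac{93}{55}w - \tfrac{7}{5}.
  leading term u: subtract (-\tfrac{4}{55})·f_1 from \tfrac{4}{5}u + \tfrac{5}{11}vw^{2} - \tfrac{4}{11}vw - \tfrac{3}{11}w^{2} - \tfrac{93}{55}w - \tfrac{7}{5} → \tfrac{5}{11}vw^{2} - \tfrac{8}{11}vw + \tfrac{16}{55}v - \tfrac{3}{11}w^{2} - \tfrac{81}{55}w + \tfrac{3}{11}
  leading term vw^{2}: no divisor's leading term divides it; move \tfrac{5}{11}vw^{2} to the remainder.
  leading term vw: no divisor's leading term divides it; move -\tfrac{8}{11}vw to the remainder.
  leading term v: no divisor's leading term divides it; move \tfrac{16}{55}v to the remainder.
  leading term w^{2}: no divisor's leading term divides it; move -\tfrac{3}{11}w^{2} to the remainder.
  leading term w: no divisor's leading term divides it; move -\tfrac{81}{55}w to the remainder.
  leading term 1: no divisor's leading term divides it; move \tfrac{3}{11} to the remainder.
  remainder \tfrac{5}{11}vw^{2} - \tfrac{8}{11}vw + \tfrac{16}{55}v - \tfrac{3}{11}w^{2} - \tfrac{81}{55}w + \tfrac{3}{11} ≠ 0; add g_3 = \tfrac{5}{11}vw^{2} - \tfrac{8}{11}vw + \tfrac{16}{55}v - \tfrac{3}{11}w^{2} - \tfrac{81}{55}w + \tfrac{3}{11} to the basis.

The other S-polynomials (S(f_1,g_3), S(f_2,g_3)) all reduce to 0 modulo the current basis, so we have a Gröbner basis.
Inter-reduce: drop elements whose leading term is divisible by another's, tail-reduce, and make monic.

G = {u + \tfrac{5}{11}vw - \tfrac{4}{11}v - \tfrac{3}{11}w - \tfrac{23}{11}, vw^{2} - \tfrac{8}{5}vw + \tfrac{16}{25}v - \tfrac{3}{5}w^{2} - \tfrac{81}{25}w + \tfrac{3}{5}}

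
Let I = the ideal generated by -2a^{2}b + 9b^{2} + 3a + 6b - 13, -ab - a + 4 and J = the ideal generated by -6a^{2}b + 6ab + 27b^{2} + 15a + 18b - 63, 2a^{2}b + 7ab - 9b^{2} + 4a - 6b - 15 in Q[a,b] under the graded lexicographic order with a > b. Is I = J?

Equality of ideals is decidable: compute both reduced Gröbner bases (unique for the ordering) and check whether they agree.
Buchberger on the first generating set:
f_1 = -2a^{2}b + 9b^{2} + 3a + 6b - 13, LT = a^{2}b.
f_2 = -ab - a + 4, LT = ab.

S(f_1,f_2): lcm = a^{2}b. S = -a^{2} - \tfrac{9}{2}b^{2} + \tfrac{5}{2}a - 3b + \tfrac{13}{2}.
  leading term a^{2}: no divisor's leading term divides it; move -a^{2} to the remainder.
  leading term b^{2}: no divisor's leading term divides it; move -\tfrac{9}{2}b^{2} to the remainder.
  leading term a: no divisor's leading term divides it; move \tfrac{5}{2}a to the remainder.
  leading term b: no divisor's leading term divides it; move -3b to the remainder.
  leading term 1: no divisor's leading term divides it; move \tfrac{13}{2} to the remainder.
  remainder -a^{2} - \tfrac{9}{2}b^{2} + \tfrac{5}{2}a - 3b + \tfrac{13}{2} ≠ 0; add g_3 = -a^{2} - \tfrac{9}{2}b^{2} + \tfrac{5}{2}a - 3b + \tfrac{13}{2} to the basis.

S(f_1,g_3): lcm = a^{2}b. S = -\tfrac{9}{2}b^{3} + \tfrac{5}{2}ab - \tfrac{15}{2}b^{2} - \tfrac{3}{2}a + \tfrac{7}{2}b + \tfrac{13}{2}.
  leading term b^{3}: no divisor's leading term divides it; move -\tfrac{9}{2}b^{3} to the remainder.
  leading term ab: subtract (-\tfrac{5}{2})·f_2 from \tfrac{5}{2}ab - \tfrac{15}{2}b^{2} - \tfrac{3}{2}a + \tfrac{7}{2}b + \tfrac{13}{2} → -\tfrac{15}{2}b^{2} - 4a + \tfrac{7}{2}b + \tfrac{33}{2}
  leading term b^{2}: no divisor's leading term divides it; move -\tfrac{15}{2}b^{2} to the remainder.
  leading term a: no divisor's leading term divides it; move -4a to the remainder.
  leading term b: no divisor's leading term divides it; move \tfrac{7}{2}b to the remainder.
  leading term 1: no divisor's leading term divides it; move \tfrac{33}{2} to the remainder.
  remainder -\tfrac{9}{2}b^{3} - \tfrac{15}{2}b^{2} - 4a + \tfrac{7}{2}b + \tfrac{33}{2} ≠ 0; add g_4 = -\tfrac{9}{2}b^{3} - \tfrac{15}{2}b^{2} - 4a + \tfrac{7}{2}b + \tfrac{33}{2} to the basis.

The other S-polynomials (S(f_2,g_3), S(f_1,g_4), S(f_2,g_4), S(g_3,g_4)) all reduce to 0 modulo the current basis, so we have a Gröbner basis.
Inter-reduce: drop elements whose leading term is divisible by another's, tail-reduce, and make monic.
Reduced Gröbner basis: {b^{3} + \tfrac{5}{3}b^{2} + \tfrac{8}{9}a - \tfrac{7}{9}b - \tfrac{11}{3}, a^{2} + \tfrac{9}{2}b^{2} - \tfrac{5}{2}a + 3b - \tfrac{13}{2}, ab + a - 4}.

Buchberger on the second generating set:
h_1 = -6a^{2}b + 6ab + 27b^{2} + 15a + 18b - 63, LT = a^{2}b.
h_2 = 2a^{2}b + 7ab - 9b^{2} + 4a - 6b - 15, LT = a^{2}b.

S(h_1,h_2): lcm = a^{2}b. S = -\tfrac{9}{2}ab - \tfrac{9}{2}a + 18.
  leading term ab: no divisor's leading term divides it; move -\tfrac{9}{2}ab to the remainder.
  leading term a: no divisor's leading term divides it; move -\tfrac{9}{2}a to the remainder.
  leading term 1: no divisor's leading term divides it; move 18 to the remainder.
  remainder -\tfrac{9}{2}ab - \tfrac{9}{2}a + 18 ≠ 0; add k_3 = -\tfrac{9}{2}ab - \tfrac{9}{2}a + 18 to the basis.

S(h_1,k_3): lcm = a^{2}b. S = -a^{2} - ab - \tfrac{9}{2}b^{2} + \tfrac{3}{2}a - 3b + \tfrac{21}{2}.
  leading term a^{2}: no divisor's leading term divides it; move -a^{2} to the remainder.
  leading term ab: subtract (\tfrac{2}{9})·k_3 from -ab - \tfrac{9}{2}b^{2} + \tfrac{3}{2}a - 3b + \tfrac{21}{2} → -\tfrac{9}{2}b^{2} + \tfrac{5}{2}a - 3b + \tfrac{13}{2}
  leading term b^{2}: no divisor's leading term divides it; move -\tfrac{9}{2}b^{2} to the remainder.
  leading term a: no divisor's leading term divides it; move \tfrac{5}{2}a to the remainder.
  leading term b: no divisor's leading term divides it; move -3b to the remainder.
  leading term 1: no divisor's leading term divides it; move \tfrac{13}{2} to the remainder.
  remainder -a^{2} - \tfrac{9}{2}b^{2} + \tfrac{5}{2}a - 3b + \tfrac{13}{2} ≠ 0; add k_4 = -a^{2} - \tfrac{9}{2}b^{2} + \tfrac{5}{2}a - 3b + \tfrac{13}{2} to the basis.

S(h_1,k_4): lcm = a^{2}b. S = -\tfrac{9}{2}b^{3} + \tfrac{3}{2}ab - \tfrac{15}{2}b^{2} - \tfrac{5}{2}a + \tfrac{7}{2}b + \tfrac{21}{2}.
  leading term b^{3}: no divisor's leading term divides it; move -\tfrac{9}{2}b^{3} to the remainder.
  leading term ab: subtract (-\tfrac{1}{3})·k_3 from \tfrac{3}{2}ab - \tfrac{15}{2}b^{2} - \tfrac{5}{2}a + \tfrac{7}{2}b + \tfrac{21}{2} → -\tfrac{15}{2}b^{2} - 4a + \tfrac{7}{2}b + \tfrac{33}{2}
  leading term b^{2}: no divisor's leading term divides it; move -\tfrac{15}{2}b^{2} to the remainder.
  leading term a: no divisor's leading term divides it; move -4a to the remainder.
  leading term b: no divisor's leading term divides it; move \tfrac{7}{2}b to the remainder.
  leading term 1: no divisor's leading term divides it; move \tfrac{33}{2} to the remainder.
  remainder -\tfrac{9}{2}b^{3} - \tfrac{15}{2}b^{2} - 4a + \tfrac{7}{2}b + \tfrac{33}{2} ≠ 0; add k_5 = -\tfrac{9}{2}b^{3} - \tfrac{15}{2}b^{2} - 4a + \tfrac{7}{2}b + \tfrac{33}{2} to the basis.

The other S-polynomials (S(h_2,k_3), S(h_2,k_4), S(k_3,k_4), S(h_1,k_5), S(h_2,k_5), S(k_3,k_5), S(k_4,k_5)) all reduce to 0 modulo the current basis, so we have a Gröbner basis.
Inter-reduce: drop elements whose leading term is divisible by another's, tail-reduce, and make monic.
Reduced Gröbner basis: {b^{3} + \tfrac{5}{3}b^{2} + \tfrac{8}{9}a - \tfrac{7}{9}b - \tfrac{11}{3}, a^{2} + \tfrac{9}{2}b^{2} - \tfrac{5}{2}a + 3b - \tfrac{13}{2}, ab + a - 4}.

Same reduced basis, so the two generating sets span the same ideal.

Yes, the ideals are equal.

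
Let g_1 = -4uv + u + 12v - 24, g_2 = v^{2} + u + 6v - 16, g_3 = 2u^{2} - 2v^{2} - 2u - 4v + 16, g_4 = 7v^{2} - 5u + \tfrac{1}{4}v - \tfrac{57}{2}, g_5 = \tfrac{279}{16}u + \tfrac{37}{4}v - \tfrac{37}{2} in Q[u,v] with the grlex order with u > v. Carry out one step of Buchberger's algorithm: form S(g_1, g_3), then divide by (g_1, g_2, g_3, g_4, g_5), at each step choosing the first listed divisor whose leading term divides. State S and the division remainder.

lcm(LM(g_1), LM(g_3)) = u^{2}v.
S = (lcm/LT(g_1))·g_1 − (lcm/LT(g_3))·g_3 = v^{3} - \tfrac{1}{4}u^{2} - 2uv + 2v^{2} + 6u - 8v.
Reduce S modulo (g_1, g_2, g_3, g_4, g_5) in that order:
  leading term v^{3}: subtract (v)·g_2 from v^{3} - \tfrac{1}{4}u^{2} - 2uv + 2v^{2} + 6u - 8v → -\tfrac{1}{4}u^{2} - 3uv - 4v^{2} + 6u + 8v
  leading term u^{2}: subtract (-\tfrac{1}{8})·g_3 from -\tfrac{1}{4}u^{2} - 3uv - 4v^{2} + 6u + 8v → -3uv - \tfrac{17}{4}v^{2} + \tfrac{23}{4}u + \tfrac{15}{2}v + 2
  leading term uv: subtract (\tfrac{3}{4})·g_1 from -3uv - \tfrac{17}{4}v^{2} + \tfrac{23}{4}u + \tfrac{15}{2}v + 2 → -\tfrac{17}{4}v^{2} + 5u - \tfrac{3}{2}v + 20
  leading term v^{2}: subtract (-\tfrac{17}{4})·g_2 from -\tfrac{17}{4}v^{2} + 5u - \tfrac{3}{2}v + 20 → \tfrac{37}{4}u + 24v - 48
  leading term u: subtract (\tfrac{148}{279})·g_5 from \tfrac{37}{4}u + 24v - 48 → \tfrac{5327}{279}v - \tfrac{10654}{279}
  leading term v: no divisor's leading term divides it; move \tfrac{5327}{279}v to the remainder.
  leading term 1: no divisor's leading term divides it; move -\tfrac{10654}{279} to the remainder.
The remainder \tfrac{5327}{279}v - \tfrac{10654}{279} is nonzero, so it would be added as the next basis element.

S(g_1, g_3) = v^{3} - \tfrac{1}{4}u^{2} - 2uv + 2v^{2} + 6u - 8v; remainder on division = \tfrac{5327}{279}v - \tfrac{10654}{279}.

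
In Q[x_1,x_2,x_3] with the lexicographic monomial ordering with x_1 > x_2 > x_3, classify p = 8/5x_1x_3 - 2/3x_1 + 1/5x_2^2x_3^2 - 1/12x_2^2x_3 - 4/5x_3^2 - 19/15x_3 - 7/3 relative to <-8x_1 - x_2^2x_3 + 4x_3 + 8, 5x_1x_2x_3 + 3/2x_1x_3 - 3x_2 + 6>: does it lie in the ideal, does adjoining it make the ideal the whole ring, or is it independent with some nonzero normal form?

First compute the reduced Gröbner basis of I by Buchberger's algorithm.
f_1 = -8x_1 - x_2^2x_3 + 4x_3 + 8, LT = x_1.
f_2 = 5x_1x_2x_3 + 3/2x_1x_3 - 3x_2 + 6, LT = x_1x_2x_3.

S(f_1,f_2): lcm = x_1x_2x_3. S = -3/10x_1x_3 + 1/8x_2^3x_3^2 - 1/2x_2x_3^2 - x_2x_3 + 3/5x_2 - 6/5.
  leading term x_1x_3: subtract (3/80x_3)·f_1 from -3/10x_1x_3 + 1/8x_2^3x_3^2 - 1/2x_2x_3^2 - x_2x_3 + 3/5x_2 - 6/5 → 1/8x_2^3x_3^2 + 3/80x_2^2x_3^2 - 1/2x_2x_3^2 - x_2x_3 + 3/5x_2 - 3/20x_3^2 - 3/10x_3 - 6/5
  leading term x_2^3x_3^2: no divisor's leading term divides it; move 1/8x_2^3x_3^2 to the remainder.
  leading term x_2^2x_3^2: no divisor's leading term divides it; move 3/80x_2^2x_3^2 to the remainder.
  leading term x_2x_3^2: no divisor's leading term divides it; move -1/2x_2x_3^2 to the remainder.
  leading term x_2x_3: no divisor's leading term divides it; move -x_2x_3 to the remainder.
  leading term x_2: no divisor's leading term divides it; move 3/5x_2 to the remainder.
  leading term x_3^2: no divisor's leading term divides it; move -3/20x_3^2 to the remainder.
  leading term x_3: no divisor's leading term divides it; move -3/10x_3 to the remainder.
  leading term 1: no divisor's leading term divides it; move -6/5 to the remainder.
  remainder 1/8x_2^3x_3^2 + 3/80x_2^2x_3^2 - 1/2x_2x_3^2 - x_2x_3 + 3/5x_2 - 3/20x_3^2 - 3/10x_3 - 6/5 ≠ 0; add h_3 = 1/8x_2^3x_3^2 + 3/80x_2^2x_3^2 - 1/2x_2x_3^2 - x_2x_3 + 3/5x_2 - 3/20x_3^2 - 3/10x_3 - 6/5 to the basis.

The other S-polynomials (S(f_1,h_3), S(f_2,h_3)) all reduce to 0 modulo the current basis, so we have a Gröbner basis.
Inter-reduce: drop elements whose leading term is divisible by another's, tail-reduce, and make monic.
Reduced Gröbner basis: {x_1 + 1/8x_2^2x_3 - 1/2x_3 - 1, x_2^3x_3^2 + 3/10x_2^2x_3^2 - 4x_2x_3^2 - 8x_2x_3 + 24/5x_2 - 6/5x_3^2 - 12/5x_3 - 48/5}.
Label its elements g_1 = x_1 + 1/8x_2^2x_3 - 1/2x_3 - 1, g_2 = x_2^3x_3^2 + 3/10x_2^2x_3^2 - 4x_2x_3^2 - 8x_2x_3 + 24/5x_2 - 6/5x_3^2 - 12/5x_3 - 48/5.

Reduce p = 8/5x_1x_3 - 2/3x_1 + 1/5x_2^2x_3^2 - 1/12x_2^2x_3 - 4/5x_3^2 - 19/15x_3 - 7/3 modulo G:
  leading term x_1x_3: subtract (8/5x_3)·g_1 from 8/5x_1x_3 - 2/3x_1 + 1/5x_2^2x_3^2 - 1/12x_2^2x_3 - 4/5x_3^2 - 19/15x_3 - 7/3 → -2/3x_1 - 1/12x_2^2x_3 + 1/3x_3 - 7/3
  leading term x_1: subtract (-2/3)·g_1 from -2/3x_1 - 1/12x_2^2x_3 + 1/3x_3 - 7/3 → -3
  leading term 1: no divisor's leading term divides it; move -3 to the remainder.
  normal form = -3.
The normal form is nonzero, so p ∉ I. Since p minus its normal form lies in I, I + (p) = I + (r) where r = -3; decide whether this ideal is the whole ring.
Here r = -3 is a nonzero constant, hence a unit: 1 ∈ I + (p), the Gröbner basis of I + (p) is {1}, and the enlarged system has no common solution — adjoining p is inconsistent.

Ideal membership is decidable via reduction modulo a Gröbner basis.

Adjoining 8/5x_1x_3 - 2/3x_1 + 1/5x_2^2x_3^2 - 1/12x_2^2x_3 - 4/5x_3^2 - 19/15x_3 - 7/3 makes the ideal the whole ring: the system is inconsistent.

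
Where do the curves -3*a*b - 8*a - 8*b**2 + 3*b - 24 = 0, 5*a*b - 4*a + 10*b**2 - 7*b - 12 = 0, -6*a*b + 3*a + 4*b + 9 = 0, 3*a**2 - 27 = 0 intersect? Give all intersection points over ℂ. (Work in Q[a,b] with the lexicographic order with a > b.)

{(-3, 0)}

Compute a lex Gröbner basis by Buchberger's algorithm.
f_1 = -3*a*b - 8*a - 8*b**2 + 3*b - 24, LT = a*b.
f_2 = 5*a*b - 4*a + 10*b**2 - 7*b - 12, LT = a*b.
f_3 = -6*a*b + 3*a + 4*b + 9, LT = a*b.
f_4 = 3*a**2 - 27, LT = a**2.

S(f_1,f_2): lcm = a*b. S = 52/15*a + 2/3*b**2 + 2/5*b + 52/5.
  leading term a: no divisor's leading term divides it; move 52/15*a to the remainder.
  leading term b**2: no divisor's leading term divides it; move 2/3*b**2 to the remainder.
  leading term b: no divisor's leading term divides it; move 2/5*b to the remainder.
  leading term 1: no divisor's leading term divides it; move 52/5 to the remainder.
  remainder 52/15*a + 2/3*b**2 + 2/5*b + 52/5 ≠ 0; add h_5 = 52/15*a + 2/3*b**2 + 2/5*b + 52/5 to the basis.

S(f_1,f_3): lcm = a*b. S = 19/6*a + 8/3*b**2 - 1/3*b + 19/2.
  leading term a: subtract (95/104)·h_5 from 19/6*a + 8/3*b**2 - 1/3*b + 19/2 → 107/52*b**2 - 109/156*b
  leading term b**2: no divisor's leading term divides it; move 107/52*b**2 to the remainder.
  leading term b: no divisor's leading term divides it; move -109/156*b to the remainder.
  remainder 107/52*b**2 - 109/156*b ≠ 0; add h_6 = 107/52*b**2 - 109/156*b to the basis.

S(f_1,f_4): lcm = a**2*b. S = 8/3*a**2 + 8/3*a*b**2 - a*b + 8*a + 9*b.
  leading term a**2: subtract (8/9)·f_4 from 8/3*a**2 + 8/3*a*b**2 - a*b + 8*a + 9*b → 8/3*a*b**2 - a*b + 8*a + 9*b + 24
  leading term a*b**2: subtract (-8/9*b)·f_1 from 8/3*a*b**2 - a*b + 8*a + 9*b + 24 → -73/9*a*b + 8*a - 64/9*b**3 + 8/3*b**2 - 37/3*b + 24
  leading term a*b: subtract (73/27)·f_1 from -73/9*a*b + 8*a - 64/9*b**3 + 8/3*b**2 - 37/3*b + 24 → 800/27*a - 64/9*b**3 + 656/27*b**2 - 184/9*b + 800/9
  leading term a: subtract (1000/117)·h_5 from 800/27*a - 64/9*b**3 + 656/27*b**2 - 184/9*b + 800/9 → -64/9*b**3 + 2176/117*b**2 - 2792/117*b
  leading term b**3: subtract (-3328/963*b)·h_6 from -64/9*b**3 + 2176/117*b**2 - 2792/117*b → 607808/37557*b**2 - 2792/117*b
  leading term b**2: subtract (2431232/309123)·h_6 from 607808/37557*b**2 - 2792/117*b → -17033800/927369*b
  leading term b: no divisor's leading term divides it; move -17033800/927369*b to the remainder.
  remainder -17033800/927369*b ≠ 0; add h_7 = -17033800/927369*b to the basis.

The other S-polynomials (S(f_2,f_3), S(f_2,f_4), S(f_3,f_4), S(f_1,h_5), S(f_2,h_5), S(f_3,h_5), S(f_4,h_5), S(f_1,h_6), S(f_2,h_6), S(f_3,h_6), S(f_4,h_6), S(h_5,h_6), S(f_1,h_7), S(f_2,h_7), S(f_3,h_7), S(f_4,h_7), S(h_5,h_7), S(h_6,h_7)) all reduce to 0 modulo the current basis, so we have a Gröbner basis.
Inter-reduce: drop elements whose leading term is divisible by another's, tail-reduce, and make monic.
Reduced Gröbner basis: {a + 3, b}.

From the last basis element, b = 0, so b takes values in {0}. Each choice, substituted upward through the basis, yields the corresponding point(s) of the solution set.
  b = 0: the earlier basis element becomes a + 3 = 0, giving a = -3 — point (-3, 0).
Substituting each solution back into the original system confirms all equations vanish.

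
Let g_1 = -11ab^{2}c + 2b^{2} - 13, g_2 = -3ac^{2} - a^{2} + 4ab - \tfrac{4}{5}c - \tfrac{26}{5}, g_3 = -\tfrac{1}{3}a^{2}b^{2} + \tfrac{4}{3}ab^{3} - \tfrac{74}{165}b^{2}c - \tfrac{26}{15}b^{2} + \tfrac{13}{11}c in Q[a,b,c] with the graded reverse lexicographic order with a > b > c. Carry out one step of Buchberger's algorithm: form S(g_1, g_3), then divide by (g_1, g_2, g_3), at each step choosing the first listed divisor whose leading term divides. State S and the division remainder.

S(g_1, g_3) = 4ab^{3}c - \tfrac{74}{55}b^{2}c^{2} - \tfrac{2}{11}ab^{2} - \tfrac{26}{5}b^{2}c + \tfrac{39}{11}c^{2} + \tfrac{13}{11}a; remainder on division = -\tfrac{74}{55}b^{2}c^{2} - \tfrac{2}{11}ab^{2} + \tfrac{8}{11}b^{3} - \tfrac{26}{5}b^{2}c + \tfrac{39}{11}c^{2} + \tfrac{13}{11}a - \tfrac{52}{11}b.

lcm(LM(g_1), LM(g_3)) = a^{2}b^{2}c.
S = (lcm/LT(g_1))·g_1 − (lcm/LT(g_3))·g_3 = 4ab^{3}c - \tfrac{74}{55}b^{2}c^{2} - \tfrac{2}{11}ab^{2} - \tfrac{26}{5}b^{2}c + \tfrac{39}{11}c^{2} + \tfrac{13}{11}a.
Reduce S modulo (g_1, g_2, g_3) in that order:
  leading term ab^{3}c: subtract (-\tfrac{4}{11}b)·g_1 from 4ab^{3}c - \tfrac{74}{55}b^{2}c^{2} - \tfrac{2}{11}ab^{2} - \tfrac{26}{5}b^{2}c + \tfrac{39}{11}c^{2} + \tfrac{13}{11}a → -\tfrac{74}{55}b^{2}c^{2} - \tfrac{2}{11}ab^{2} + \tfrac{8}{11}b^{3} - \tfrac{26}{5}b^{2}c + \tfrac{39}{11}c^{2} + \tfrac{13}{11}a - \tfrac{52}{11}b
  leading term b^{2}c^{2}: no divisor's leading term divides it; move -\tfrac{74}{55}b^{2}c^{2} to the remainder.
  leading term ab^{2}: no divisor's leading term divides it; move -\tfrac{2}{11}ab^{2} to the remainder.
  leading term b^{3}: no divisor's leading term divides it; move \tfrac{8}{11}b^{3} to the remainder.
  leading term b^{2}c: no divisor's leading term divides it; move -\tfrac{26}{5}b^{2}c to the remainder.
  leading term c^{2}: no divisor's leading term divides it; move \tfrac{39}{11}c^{2} to the remainder.
  leading term a: no divisor's leading term divides it; move \tfrac{13}{11}a to the remainder.
  leading term b: no divisor's leading term divides it; move -\tfrac{52}{11}b to the remainder.
The remainder -\tfrac{74}{55}b^{2}c^{2} - \tfrac{2}{11}ab^{2} + \tfrac{8}{11}b^{3} - \tfrac{26}{5}b^{2}c + \tfrac{39}{11}c^{2} + \tfrac{13}{11}a - \tfrac{52}{11}b is nonzero, so it would be added as the next basis element.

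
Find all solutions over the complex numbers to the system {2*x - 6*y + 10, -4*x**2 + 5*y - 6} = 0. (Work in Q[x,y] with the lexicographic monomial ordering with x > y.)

Compute a lex Gröbner basis by Buchberger's algorithm.
f_1 = 2*x - 6*y + 10, LT = x.
f_2 = -4*x**2 + 5*y - 6, LT = x**2.

S(f_1,f_2): lcm = x**2. S = -3*x*y + 5*x + 5/4*y - 3/2.
  leading term x*y: subtract (-3/2*y)·f_1 from -3*x*y + 5*x + 5/4*y - 3/2 → 5*x - 9*y**2 + 65/4*y - 3/2
  leading term x: subtract (5/2)·f_1 from 5*x - 9*y**2 + 65/4*y - 3/2 → -9*y**2 + 125/4*y - 53/2
  leading term y**2: no divisor's leading term divides it; move -9*y**2 to the remainder.
  leading term y: no divisor's leading term divides it; move 125/4*y to the remainder.
  leading term 1: no divisor's leading term divides it; move -53/2 to the remainder.
  remainder -9*y**2 + 125/4*y - 53/2 ≠ 0; add h_3 = -9*y**2 + 125/4*y - 53/2 to the basis.

The other S-polynomials (S(f_1,h_3), S(f_2,h_3)) all reduce to 0 modulo the current basis, so we have a Gröbner basis.
Inter-reduce: drop elements whose leading term is divisible by another's, tail-reduce, and make monic.
Reduced Gröbner basis: {x - 3*y + 5, y**2 - 125/36*y + 53/18}.

Elimination: the polynomial y**2 - 125/36*y + 53/18 lies in the elimination ideal for y, so y ∈ {53/36, 2}. For each such y, the remaining basis elements (now univariate) give the rest of the solution.
  y = 53/36: the earlier basis element becomes x + 7/12 = 0, giving x = -7/12 — point (-7/12, 53/36).
  y = 2: the earlier basis element becomes x - 1 = 0, giving x = 1 — point (1, 2).
Substituting each solution back into the original system confirms all equations vanish.
Zero-dimensionality of the ideal guarantees finitely many solutions over ℂ.

{(-7/12, 53/36), (1, 2)}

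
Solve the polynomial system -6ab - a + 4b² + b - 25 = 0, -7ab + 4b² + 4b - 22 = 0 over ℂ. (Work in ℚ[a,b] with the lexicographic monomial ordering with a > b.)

{(1, -2), (-3*sqrt(665)/14 - 3/2, 29/8 - sqrt(665)/8), (-3/2 + 3*sqrt(665)/14, sqrt(665)/8 + 29/8)}

Compute a lex Gröbner basis by Buchberger's algorithm.
f_1 = -6ab - a + 4b² + b - 25, LT = ab.
f_2 = -7ab + 4b² + 4b - 22, LT = ab.

S(f_1,f_2): lcm = ab. S = ⅙a - 2/21b² + 17/42b + 43/42.
  leading term a: no divisor's leading term divides it; move ⅙a to the remainder.
  leading term b²: no divisor's leading term divides it; move -2/21b² to the remainder.
  leading term b: no divisor's leading term divides it; move 17/42b to the remainder.
  leading term 1: no divisor's leading term divides it; move 43/42 to the remainder.
  remainder ⅙a - 2/21b² + 17/42b + 43/42 ≠ 0; add h_3 = ⅙a - 2/21b² + 17/42b + 43/42 to the basis.

S(f_1,h_3): lcm = ab. S = ⅙a + 4/7b³ - 65/21b² - 265/42b + 25/6.
  leading term a: subtract (1)·h_3 from ⅙a + 4/7b³ - 65/21b² - 265/42b + 25/6 → 4/7b³ - 3b² - 47/7b + 22/7
  leading term b³: no divisor's leading term divides it; move 4/7b³ to the remainder.
  leading term b²: no divisor's leading term divides it; move -3b² to the remainder.
  leading term b: no divisor's leading term divides it; move -47/7b to the remainder.
  leading term 1: no divisor's leading term divides it; move 22/7 to the remainder.
  remainder 4/7b³ - 3b² - 47/7b + 22/7 ≠ 0; add h_4 = 4/7b³ - 3b² - 47/7b + 22/7 to the basis.

S(f_2,h_3): lcm = ab. S = 4/7b³ - 3b² - 47/7b + 22/7.
  leading term b³: subtract (1)·h_4 from 4/7b³ - 3b² - 47/7b + 22/7 → 0
  remainder 0.

S(f_1,h_4): lcm = ab³. S = 65/12ab² + 47/4ab - 11/2a - ⅔b⁴ - ⅙b³ + 25/6b².
  leading term ab²: subtract (-65/72b)·f_1 from 65/12ab² + 47/4ab - 11/2a - ⅔b⁴ - ⅙b³ + 25/6b² → 781/72ab - 11/2a - ⅔b⁴ + 31/9b³ + 365/72b² - 1625/72b
  leading term ab: subtract (-781/432)·f_1 from 781/72ab - 11/2a - ⅔b⁴ + 31/9b³ + 365/72b² - 1625/72b → -3157/432a - ⅔b⁴ + 31/9b³ + 2657/216b² - 8969/432b - 19525/432
  leading term a: subtract (-3157/72)·h_3 from -3157/432a - ⅔b⁴ + 31/9b³ + 2657/216b² - 8969/432b - 19525/432 → -⅔b⁴ + 31/9b³ + 65/8b² - 217/72b - 11/36
  leading term b⁴: subtract (-7/6b)·h_4 from -⅔b⁴ + 31/9b³ + 65/8b² - 217/72b - 11/36 → -1/18b³ + 7/24b² + 47/72b - 11/36
  leading term b³: subtract (-7/72)·h_4 from -1/18b³ + 7/24b² + 47/72b - 11/36 → 0
  remainder 0.

S(f_2,h_4): lcm = ab³. S = 21/4ab² + 47/4ab - 11/2a - 4/7b⁴ - 4/7b³ + 22/7b².
  leading term ab²: subtract (-⅞b)·f_1 from 21/4ab² + 47/4ab - 11/2a - 4/7b⁴ - 4/7b³ + 22/7b² → 87/8ab - 11/2a - 4/7b⁴ + 41/14b³ + 225/56b² - 175/8b
  leading term ab: subtract (-29/16)·f_1 from 87/8ab - 11/2a - 4/7b⁴ + 41/14b³ + 225/56b² - 175/8b → -117/16a - 4/7b⁴ + 41/14b³ + 631/56b² - 321/16b - 725/16
  leading term a: subtract (-351/8)·h_3 from -117/16a - 4/7b⁴ + 41/14b³ + 631/56b² - 321/16b - 725/16 → -4/7b⁴ + 41/14b³ + 397/56b² - 129/56b - 11/28
  leading term b⁴: subtract (-b)·h_4 from -4/7b⁴ + 41/14b³ + 397/56b² - 129/56b - 11/28 → -1/14b³ + ⅜b² + 47/56b - 11/28
  leading term b³: subtract (-⅛)·h_4 from -1/14b³ + ⅜b² + 47/56b - 11/28 → 0
  remainder 0.

S(h_3,h_4): leading monomials are coprime, so the S-polynomial reduces to 0 (Buchberger's first criterion).
Every S-polynomial of the final basis reduces to 0, so we have a Gröbner basis.
Inter-reduce: drop elements whose leading term is divisible by another's, tail-reduce, and make monic.
Reduced Gröbner basis: {a - 4/7b² + 17/7b + 43/7, b³ - 21/4b² - 47/4b + 11/2}.

The lex basis is triangular: the last element involves only b. Solving b³ - 21/4b² - 47/4b + 11/2 = 0 gives b ∈ {-2, 29/8 - sqrt(665)/8, sqrt(665)/8 + 29/8}; substituting each value into the earlier elements determines the remaining variables.
  b = -2: the earlier basis element becomes a - 1 = 0, giving a = 1 — point (1, -2).
  b = 29/8 - sqrt(665)/8: the earlier basis element becomes a + 3/2 + 3*sqrt(665)/14 = 0, giving a = -3*sqrt(665)/14 - 3/2 — point (-3*sqrt(665)/14 - 3/2, 29/8 - sqrt(665)/8).
  b = sqrt(665)/8 + 29/8: the earlier basis element becomes a - 3*sqrt(665)/14 + 3/2 = 0, giving a = -3/2 + 3*sqrt(665)/14 — point (-3/2 + 3*sqrt(665)/14, sqrt(665)/8 + 29/8).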